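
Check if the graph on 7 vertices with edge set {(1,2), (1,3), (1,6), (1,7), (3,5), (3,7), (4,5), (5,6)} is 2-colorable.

Step 1: Attempt 2-coloring using BFS:
  Start at vertex 1, assign color 0
  Color vertex 2 with color 1 (neighbor of 1)
  Color vertex 3 with color 1 (neighbor of 1)
  Color vertex 6 with color 1 (neighbor of 1)
  Color vertex 7 with color 1 (neighbor of 1)
  Color vertex 5 with color 0 (neighbor of 3)

Step 2: Conflict found! Vertices 3 and 7 are adjacent but have the same color.
This means the graph contains an odd cycle.

The graph is NOT bipartite.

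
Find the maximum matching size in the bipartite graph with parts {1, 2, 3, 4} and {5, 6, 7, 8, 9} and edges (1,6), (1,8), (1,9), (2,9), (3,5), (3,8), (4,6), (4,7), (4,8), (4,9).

Step 1: List the neighbors of each left vertex:
  1: 6, 8, 9
  2: 9
  3: 5, 8
  4: 6, 7, 8, 9

Step 2: Greedily match left vertices, then look for augmenting paths:
  Match 1 -- 6
  Match 2 -- 9
  Match 3 -- 5
  Match 4 -- 7
  No augmenting path remains.

Step 3: Verify this is maximum:
  Matching size 4 = min(|L|, |R|) = min(4, 5), which is an upper bound, so this matching is maximum.

Maximum matching: {(1,6), (2,9), (3,5), (4,7)}
Size: 4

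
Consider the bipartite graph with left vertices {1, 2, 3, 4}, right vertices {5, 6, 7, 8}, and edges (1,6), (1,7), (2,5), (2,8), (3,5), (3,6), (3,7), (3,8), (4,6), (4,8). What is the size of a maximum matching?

Step 1: List the neighbors of each left vertex:
  1: 6, 7
  2: 5, 8
  3: 5, 6, 7, 8
  4: 6, 8

Step 2: Greedily match left vertices, then look for augmenting paths:
  Match 1 -- 6
  Match 2 -- 5
  Match 3 -- 7
  Match 4 -- 8
  No augmenting path remains.

Step 3: Verify this is maximum:
  Matching size 4 = min(|L|, |R|) = min(4, 4), which is an upper bound, so this matching is maximum.

Maximum matching: {(1,6), (2,5), (3,7), (4,8)}
Size: 4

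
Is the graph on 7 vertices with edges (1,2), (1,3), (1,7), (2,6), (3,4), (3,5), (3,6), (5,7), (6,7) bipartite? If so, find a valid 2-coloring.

Step 1: Attempt 2-coloring using BFS:
  Start at vertex 1, assign color 0
  Color vertex 2 with color 1 (neighbor of 1)
  Color vertex 3 with color 1 (neighbor of 1)
  Color vertex 7 with color 1 (neighbor of 1)
  Color vertex 6 with color 0 (neighbor of 2)
  Color vertex 4 with color 0 (neighbor of 3)
  Color vertex 5 with color 0 (neighbor of 3)

Step 2: 2-coloring succeeded. No conflicts found.
  Set A (color 0): {1, 4, 5, 6}
  Set B (color 1): {2, 3, 7}

The graph is bipartite with partition {1, 4, 5, 6}, {2, 3, 7}.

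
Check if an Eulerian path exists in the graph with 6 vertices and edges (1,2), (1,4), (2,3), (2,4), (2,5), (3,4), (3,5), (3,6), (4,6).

Step 1: Find the degree of each vertex:
  deg(1) = 2
  deg(2) = 4
  deg(3) = 4
  deg(4) = 4
  deg(5) = 2
  deg(6) = 2

Step 2: Count vertices with odd degree:
  All vertices have even degree (0 odd-degree vertices)

Step 3: Apply Euler's theorem:
  - Eulerian circuit exists iff graph is connected and all vertices have even degree
  - Eulerian path exists iff graph is connected and has 0 or 2 odd-degree vertices

Graph is connected with 0 odd-degree vertices.
Both Eulerian circuit and Eulerian path exist.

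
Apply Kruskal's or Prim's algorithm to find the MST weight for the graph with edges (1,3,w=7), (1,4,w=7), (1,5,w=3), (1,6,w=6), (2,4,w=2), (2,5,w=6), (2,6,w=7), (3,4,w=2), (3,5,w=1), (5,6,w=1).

Apply Kruskal's algorithm (sort edges by weight, add if no cycle):

Sorted edges by weight:
  (3,5) w=1
  (5,6) w=1
  (2,4) w=2
  (3,4) w=2
  (1,5) w=3
  (1,6) w=6
  (2,5) w=6
  (1,3) w=7
  (1,4) w=7
  (2,6) w=7

Add edge (3,5) w=1 -- no cycle. Running total: 1
Add edge (5,6) w=1 -- no cycle. Running total: 2
Add edge (2,4) w=2 -- no cycle. Running total: 4
Add edge (3,4) w=2 -- no cycle. Running total: 6
Add edge (1,5) w=3 -- no cycle. Running total: 9

MST edges: (3,5,w=1), (5,6,w=1), (2,4,w=2), (3,4,w=2), (1,5,w=3)
Total MST weight: 1 + 1 + 2 + 2 + 3 = 9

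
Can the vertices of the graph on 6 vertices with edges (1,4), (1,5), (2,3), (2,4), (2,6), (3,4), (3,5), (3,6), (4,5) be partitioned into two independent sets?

Step 1: Attempt 2-coloring using BFS:
  Start at vertex 1, assign color 0
  Color vertex 4 with color 1 (neighbor of 1)
  Color vertex 5 with color 1 (neighbor of 1)
  Color vertex 2 with color 0 (neighbor of 4)
  Color vertex 3 with color 0 (neighbor of 4)

Step 2: Conflict found! Vertices 4 and 5 are adjacent but have the same color.
This means the graph contains an odd cycle.

The graph is NOT bipartite.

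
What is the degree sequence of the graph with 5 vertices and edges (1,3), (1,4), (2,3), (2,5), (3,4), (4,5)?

Step 1: Count edges incident to each vertex:
  deg(1) = 2 (neighbors: 3, 4)
  deg(2) = 2 (neighbors: 3, 5)
  deg(3) = 3 (neighbors: 1, 2, 4)
  deg(4) = 3 (neighbors: 1, 3, 5)
  deg(5) = 2 (neighbors: 2, 4)

Step 2: Sort degrees in non-increasing order:
  Degrees: [2, 2, 3, 3, 2] -> sorted: [3, 3, 2, 2, 2]

Degree sequence: [3, 3, 2, 2, 2]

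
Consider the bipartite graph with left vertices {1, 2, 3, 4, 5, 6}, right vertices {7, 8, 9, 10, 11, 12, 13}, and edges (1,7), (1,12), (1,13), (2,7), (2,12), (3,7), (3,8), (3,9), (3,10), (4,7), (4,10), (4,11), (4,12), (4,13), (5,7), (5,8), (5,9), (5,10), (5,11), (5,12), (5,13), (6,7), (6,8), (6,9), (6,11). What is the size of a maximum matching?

Step 1: List the neighbors of each left vertex:
  1: 7, 12, 13
  2: 7, 12
  3: 7, 8, 9, 10
  4: 7, 10, 11, 12, 13
  5: 7, 8, 9, 10, 11, 12, 13
  6: 7, 8, 9, 11

Step 2: Greedily match left vertices, then look for augmenting paths:
  Match 1 -- 7
  Match 2 -- 12
  Match 3 -- 8
  Match 4 -- 10
  Match 5 -- 9
  Match 6 -- 11
  No augmenting path remains.

Step 3: Verify this is maximum:
  Matching size 6 = min(|L|, |R|) = min(6, 7), which is an upper bound, so this matching is maximum.

Maximum matching: {(1,7), (2,12), (3,8), (4,10), (5,9), (6,11)}
Size: 6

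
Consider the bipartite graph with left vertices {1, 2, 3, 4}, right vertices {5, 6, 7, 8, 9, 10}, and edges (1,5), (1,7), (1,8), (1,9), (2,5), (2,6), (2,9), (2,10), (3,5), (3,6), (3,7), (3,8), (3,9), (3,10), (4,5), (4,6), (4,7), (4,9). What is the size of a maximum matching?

Step 1: List the neighbors of each left vertex:
  1: 5, 7, 8, 9
  2: 5, 6, 9, 10
  3: 5, 6, 7, 8, 9, 10
  4: 5, 6, 7, 9

Step 2: Greedily match left vertices, then look for augmenting paths:
  Match 1 -- 5
  Match 2 -- 6
  Match 3 -- 7
  Match 4 -- 9
  No augmenting path remains.

Step 3: Verify this is maximum:
  Matching size 4 = min(|L|, |R|) = min(4, 6), which is an upper bound, so this matching is maximum.

Maximum matching: {(1,5), (2,6), (3,7), (4,9)}
Size: 4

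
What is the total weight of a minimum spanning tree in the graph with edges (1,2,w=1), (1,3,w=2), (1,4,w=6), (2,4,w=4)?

Apply Kruskal's algorithm (sort edges by weight, add if no cycle):

Sorted edges by weight:
  (1,2) w=1
  (1,3) w=2
  (2,4) w=4
  (1,4) w=6

Add edge (1,2) w=1 -- no cycle. Running total: 1
Add edge (1,3) w=2 -- no cycle. Running total: 3
Add edge (2,4) w=4 -- no cycle. Running total: 7

MST edges: (1,2,w=1), (1,3,w=2), (2,4,w=4)
Total MST weight: 1 + 2 + 4 = 7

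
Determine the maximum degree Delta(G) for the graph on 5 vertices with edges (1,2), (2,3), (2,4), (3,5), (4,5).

Step 1: Count edges incident to each vertex:
  deg(1) = 1 (neighbors: 2)
  deg(2) = 3 (neighbors: 1, 3, 4)
  deg(3) = 2 (neighbors: 2, 5)
  deg(4) = 2 (neighbors: 2, 5)
  deg(5) = 2 (neighbors: 3, 4)

Step 2: Find maximum:
  max(1, 3, 2, 2, 2) = 3 (vertex 2)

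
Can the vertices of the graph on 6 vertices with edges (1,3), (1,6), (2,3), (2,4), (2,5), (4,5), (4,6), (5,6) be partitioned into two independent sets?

Step 1: Attempt 2-coloring using BFS:
  Start at vertex 1, assign color 0
  Color vertex 3 with color 1 (neighbor of 1)
  Color vertex 6 with color 1 (neighbor of 1)
  Color vertex 2 with color 0 (neighbor of 3)
  Color vertex 4 with color 0 (neighbor of 6)
  Color vertex 5 with color 0 (neighbor of 6)

Step 2: Conflict found! Vertices 2 and 4 are adjacent but have the same color.
This means the graph contains an odd cycle.

The graph is NOT bipartite.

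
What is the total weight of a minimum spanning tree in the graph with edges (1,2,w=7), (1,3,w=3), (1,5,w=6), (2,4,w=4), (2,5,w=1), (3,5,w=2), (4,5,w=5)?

Apply Kruskal's algorithm (sort edges by weight, add if no cycle):

Sorted edges by weight:
  (2,5) w=1
  (3,5) w=2
  (1,3) w=3
  (2,4) w=4
  (4,5) w=5
  (1,5) w=6
  (1,2) w=7

Add edge (2,5) w=1 -- no cycle. Running total: 1
Add edge (3,5) w=2 -- no cycle. Running total: 3
Add edge (1,3) w=3 -- no cycle. Running total: 6
Add edge (2,4) w=4 -- no cycle. Running total: 10

MST edges: (2,5,w=1), (3,5,w=2), (1,3,w=3), (2,4,w=4)
Total MST weight: 1 + 2 + 3 + 4 = 10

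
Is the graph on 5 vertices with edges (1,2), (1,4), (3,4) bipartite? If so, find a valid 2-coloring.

Step 1: Attempt 2-coloring using BFS:
  Start at vertex 1, assign color 0
  Color vertex 2 with color 1 (neighbor of 1)
  Color vertex 4 with color 1 (neighbor of 1)
  Color vertex 3 with color 0 (neighbor of 4)
  Start new component at vertex 5, assign color 0

Step 2: 2-coloring succeeded. No conflicts found.
  Set A (color 0): {1, 3, 5}
  Set B (color 1): {2, 4}

The graph is bipartite with partition {1, 3, 5}, {2, 4}.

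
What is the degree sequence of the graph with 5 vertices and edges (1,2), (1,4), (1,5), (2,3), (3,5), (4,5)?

Step 1: Count edges incident to each vertex:
  deg(1) = 3 (neighbors: 2, 4, 5)
  deg(2) = 2 (neighbors: 1, 3)
  deg(3) = 2 (neighbors: 2, 5)
  deg(4) = 2 (neighbors: 1, 5)
  deg(5) = 3 (neighbors: 1, 3, 4)

Step 2: Sort degrees in non-increasing order:
  Degrees: [3, 2, 2, 2, 3] -> sorted: [3, 3, 2, 2, 2]

Degree sequence: [3, 3, 2, 2, 2]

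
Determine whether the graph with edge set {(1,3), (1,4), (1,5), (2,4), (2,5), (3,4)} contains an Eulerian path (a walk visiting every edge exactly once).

Step 1: Find the degree of each vertex:
  deg(1) = 3
  deg(2) = 2
  deg(3) = 2
  deg(4) = 3
  deg(5) = 2

Step 2: Count vertices with odd degree:
  Odd-degree vertices: 1, 4 (2 total)

Step 3: Apply Euler's theorem:
  - Eulerian circuit exists iff graph is connected and all vertices have even degree
  - Eulerian path exists iff graph is connected and has 0 or 2 odd-degree vertices

Graph is connected with exactly 2 odd-degree vertices (1, 4).
Eulerian path exists (starting and ending at the odd-degree vertices), but no Eulerian circuit.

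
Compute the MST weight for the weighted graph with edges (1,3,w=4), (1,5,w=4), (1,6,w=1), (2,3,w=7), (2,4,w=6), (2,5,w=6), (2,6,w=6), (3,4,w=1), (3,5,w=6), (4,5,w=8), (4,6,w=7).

Apply Kruskal's algorithm (sort edges by weight, add if no cycle):

Sorted edges by weight:
  (1,6) w=1
  (3,4) w=1
  (1,3) w=4
  (1,5) w=4
  (2,6) w=6
  (2,4) w=6
  (2,5) w=6
  (3,5) w=6
  (2,3) w=7
  (4,6) w=7
  (4,5) w=8

Add edge (1,6) w=1 -- no cycle. Running total: 1
Add edge (3,4) w=1 -- no cycle. Running total: 2
Add edge (1,3) w=4 -- no cycle. Running total: 6
Add edge (1,5) w=4 -- no cycle. Running total: 10
Add edge (2,6) w=6 -- no cycle. Running total: 16

MST edges: (1,6,w=1), (3,4,w=1), (1,3,w=4), (1,5,w=4), (2,6,w=6)
Total MST weight: 1 + 1 + 4 + 4 + 6 = 16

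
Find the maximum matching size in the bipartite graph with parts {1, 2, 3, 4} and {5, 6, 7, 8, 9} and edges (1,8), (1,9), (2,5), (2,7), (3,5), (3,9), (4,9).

Step 1: List the neighbors of each left vertex:
  1: 8, 9
  2: 5, 7
  3: 5, 9
  4: 9

Step 2: Greedily match left vertices, then look for augmenting paths:
  Match 1 -- 8
  Match 2 -- 7
  Match 3 -- 5
  Match 4 -- 9
  No augmenting path remains.

Step 3: Verify this is maximum:
  Matching size 4 = min(|L|, |R|) = min(4, 5), which is an upper bound, so this matching is maximum.

Maximum matching: {(1,8), (2,7), (3,5), (4,9)}
Size: 4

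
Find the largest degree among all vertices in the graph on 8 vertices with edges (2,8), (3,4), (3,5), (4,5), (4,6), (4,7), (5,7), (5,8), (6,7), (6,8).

Step 1: Count edges incident to each vertex:
  deg(1) = 0 (neighbors: none)
  deg(2) = 1 (neighbors: 8)
  deg(3) = 2 (neighbors: 4, 5)
  deg(4) = 4 (neighbors: 3, 5, 6, 7)
  deg(5) = 4 (neighbors: 3, 4, 7, 8)
  deg(6) = 3 (neighbors: 4, 7, 8)
  deg(7) = 3 (neighbors: 4, 5, 6)
  deg(8) = 3 (neighbors: 2, 5, 6)

Step 2: Find maximum:
  max(0, 1, 2, 4, 4, 3, 3, 3) = 4 (vertex 4)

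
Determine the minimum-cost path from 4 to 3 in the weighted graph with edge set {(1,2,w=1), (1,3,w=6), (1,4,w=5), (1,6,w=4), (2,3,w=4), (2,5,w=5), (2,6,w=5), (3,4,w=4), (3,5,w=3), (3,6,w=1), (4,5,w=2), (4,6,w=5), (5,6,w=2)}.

Step 1: Build adjacency list with weights:
  1: 2(w=1), 3(w=6), 4(w=5), 6(w=4)
  2: 1(w=1), 3(w=4), 5(w=5), 6(w=5)
  3: 1(w=6), 2(w=4), 4(w=4), 5(w=3), 6(w=1)
  4: 1(w=5), 3(w=4), 5(w=2), 6(w=5)
  5: 2(w=5), 3(w=3), 4(w=2), 6(w=2)
  6: 1(w=4), 2(w=5), 3(w=1), 4(w=5), 5(w=2)

Step 2: Apply Dijkstra's algorithm from vertex 4:
  Visit vertex 4 (distance=0)
    Update dist[1] = 5
    Update dist[3] = 4
    Update dist[5] = 2
    Update dist[6] = 5
  Visit vertex 5 (distance=2)
    Update dist[2] = 7
    Update dist[6] = 4
  Visit vertex 3 (distance=4)

Step 3: Shortest path: 4 -> 3
Total weight: 4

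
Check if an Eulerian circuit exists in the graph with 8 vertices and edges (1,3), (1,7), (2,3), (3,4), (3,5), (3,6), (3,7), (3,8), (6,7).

Step 1: Find the degree of each vertex:
  deg(1) = 2
  deg(2) = 1
  deg(3) = 7
  deg(4) = 1
  deg(5) = 1
  deg(6) = 2
  deg(7) = 3
  deg(8) = 1

Step 2: Count vertices with odd degree:
  Odd-degree vertices: 2, 3, 4, 5, 7, 8 (6 total)

Step 3: Apply Euler's theorem:
  - Eulerian circuit exists iff graph is connected and all vertices have even degree
  - Eulerian path exists iff graph is connected and has 0 or 2 odd-degree vertices

Graph has 6 odd-degree vertices (need 0 or 2).
Neither Eulerian path nor Eulerian circuit exists.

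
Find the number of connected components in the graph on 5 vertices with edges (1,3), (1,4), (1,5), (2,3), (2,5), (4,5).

Step 1: Build adjacency list from edges:
  1: 3, 4, 5
  2: 3, 5
  3: 1, 2
  4: 1, 5
  5: 1, 2, 4

Step 2: Run BFS/DFS from vertex 1:
  Visited: {1, 3, 4, 5, 2}
  Reached 5 of 5 vertices

Step 3: All 5 vertices reached from vertex 1, so the graph is connected.
Number of connected components: 1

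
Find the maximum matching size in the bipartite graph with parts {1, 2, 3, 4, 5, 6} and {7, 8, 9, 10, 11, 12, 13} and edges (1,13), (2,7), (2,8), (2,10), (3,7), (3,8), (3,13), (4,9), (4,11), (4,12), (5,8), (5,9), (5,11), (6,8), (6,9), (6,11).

Step 1: List the neighbors of each left vertex:
  1: 13
  2: 7, 8, 10
  3: 7, 8, 13
  4: 9, 11, 12
  5: 8, 9, 11
  6: 8, 9, 11

Step 2: Greedily match left vertices, then look for augmenting paths:
  Match 1 -- 13
  Match 2 -- 7
  Match 3 -- 8
  Match 4 -- 12
  Match 5 -- 11
  Match 6 -- 9
  No augmenting path remains.

Step 3: Verify this is maximum:
  Matching size 6 = min(|L|, |R|) = min(6, 7), which is an upper bound, so this matching is maximum.

Maximum matching: {(1,13), (2,7), (3,8), (4,12), (5,11), (6,9)}
Size: 6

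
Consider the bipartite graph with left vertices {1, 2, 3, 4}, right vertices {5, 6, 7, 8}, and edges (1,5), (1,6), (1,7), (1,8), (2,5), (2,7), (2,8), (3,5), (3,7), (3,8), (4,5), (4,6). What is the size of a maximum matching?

Step 1: List the neighbors of each left vertex:
  1: 5, 6, 7, 8
  2: 5, 7, 8
  3: 5, 7, 8
  4: 5, 6

Step 2: Greedily match left vertices, then look for augmenting paths:
  Match 1 -- 5
  Match 2 -- 7
  Match 3 -- 8
  Match 4 -- 6
  No augmenting path remains.

Step 3: Verify this is maximum:
  Matching size 4 = min(|L|, |R|) = min(4, 4), which is an upper bound, so this matching is maximum.

Maximum matching: {(1,5), (2,7), (3,8), (4,6)}
Size: 4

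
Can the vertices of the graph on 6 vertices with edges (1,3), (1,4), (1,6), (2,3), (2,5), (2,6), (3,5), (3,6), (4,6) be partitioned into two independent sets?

Step 1: Attempt 2-coloring using BFS:
  Start at vertex 1, assign color 0
  Color vertex 3 with color 1 (neighbor of 1)
  Color vertex 4 with color 1 (neighbor of 1)
  Color vertex 6 with color 1 (neighbor of 1)
  Color vertex 2 with color 0 (neighbor of 3)
  Color vertex 5 with color 0 (neighbor of 3)

Step 2: Conflict found! Vertices 3 and 6 are adjacent but have the same color.
This means the graph contains an odd cycle.

The graph is NOT bipartite.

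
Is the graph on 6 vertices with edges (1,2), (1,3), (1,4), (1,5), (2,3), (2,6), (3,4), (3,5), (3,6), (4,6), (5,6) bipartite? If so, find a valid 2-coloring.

Step 1: Attempt 2-coloring using BFS:
  Start at vertex 1, assign color 0
  Color vertex 2 with color 1 (neighbor of 1)
  Color vertex 3 with color 1 (neighbor of 1)
  Color vertex 4 with color 1 (neighbor of 1)
  Color vertex 5 with color 1 (neighbor of 1)

Step 2: Conflict found! Vertices 2 and 3 are adjacent but have the same color.
This means the graph contains an odd cycle.

The graph is NOT bipartite.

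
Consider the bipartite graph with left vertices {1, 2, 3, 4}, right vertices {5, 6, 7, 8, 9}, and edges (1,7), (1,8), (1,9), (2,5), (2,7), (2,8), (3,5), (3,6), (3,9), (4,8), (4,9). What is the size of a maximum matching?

Step 1: List the neighbors of each left vertex:
  1: 7, 8, 9
  2: 5, 7, 8
  3: 5, 6, 9
  4: 8, 9

Step 2: Greedily match left vertices, then look for augmenting paths:
  Match 1 -- 7
  Match 2 -- 5
  Match 3 -- 6
  Match 4 -- 8
  No augmenting path remains.

Step 3: Verify this is maximum:
  Matching size 4 = min(|L|, |R|) = min(4, 5), which is an upper bound, so this matching is maximum.

Maximum matching: {(1,7), (2,5), (3,6), (4,8)}
Size: 4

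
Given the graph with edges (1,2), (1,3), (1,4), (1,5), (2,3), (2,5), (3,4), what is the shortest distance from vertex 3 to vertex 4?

Step 1: Build adjacency list:
  1: 2, 3, 4, 5
  2: 1, 3, 5
  3: 1, 2, 4
  4: 1, 3
  5: 1, 2

Step 2: BFS from vertex 3 to find shortest path to 4:
  vertex 1 reached at distance 1
  vertex 2 reached at distance 1
  vertex 4 reached at distance 1

Step 3: Shortest path: 3 -> 4
Path length: 1 edge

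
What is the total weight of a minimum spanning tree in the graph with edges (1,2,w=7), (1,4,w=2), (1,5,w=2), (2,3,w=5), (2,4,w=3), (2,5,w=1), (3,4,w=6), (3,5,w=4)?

Apply Kruskal's algorithm (sort edges by weight, add if no cycle):

Sorted edges by weight:
  (2,5) w=1
  (1,4) w=2
  (1,5) w=2
  (2,4) w=3
  (3,5) w=4
  (2,3) w=5
  (3,4) w=6
  (1,2) w=7

Add edge (2,5) w=1 -- no cycle. Running total: 1
Add edge (1,4) w=2 -- no cycle. Running total: 3
Add edge (1,5) w=2 -- no cycle. Running total: 5
Skip edge (2,4) w=3 -- would create cycle
Add edge (3,5) w=4 -- no cycle. Running total: 9

MST edges: (2,5,w=1), (1,4,w=2), (1,5,w=2), (3,5,w=4)
Total MST weight: 1 + 2 + 2 + 4 = 9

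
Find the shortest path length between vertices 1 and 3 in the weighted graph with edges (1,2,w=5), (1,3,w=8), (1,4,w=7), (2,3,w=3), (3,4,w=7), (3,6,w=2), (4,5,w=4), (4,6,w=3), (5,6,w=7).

Step 1: Build adjacency list with weights:
  1: 2(w=5), 3(w=8), 4(w=7)
  2: 1(w=5), 3(w=3)
  3: 1(w=8), 2(w=3), 4(w=7), 6(w=2)
  4: 1(w=7), 3(w=7), 5(w=4), 6(w=3)
  5: 4(w=4), 6(w=7)
  6: 3(w=2), 4(w=3), 5(w=7)

Step 2: Apply Dijkstra's algorithm from vertex 1:
  Visit vertex 1 (distance=0)
    Update dist[2] = 5
    Update dist[3] = 8
    Update dist[4] = 7
  Visit vertex 2 (distance=5)
  Visit vertex 4 (distance=7)
    Update dist[5] = 11
    Update dist[6] = 10
  Visit vertex 3 (distance=8)

Step 3: Shortest path: 1 -> 3
Total weight: 8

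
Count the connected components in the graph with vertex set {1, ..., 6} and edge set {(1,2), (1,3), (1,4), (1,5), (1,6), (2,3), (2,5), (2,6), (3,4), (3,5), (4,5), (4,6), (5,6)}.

Step 1: Build adjacency list from edges:
  1: 2, 3, 4, 5, 6
  2: 1, 3, 5, 6
  3: 1, 2, 4, 5
  4: 1, 3, 5, 6
  5: 1, 2, 3, 4, 6
  6: 1, 2, 4, 5

Step 2: Run BFS/DFS from vertex 1:
  Visited: {1, 2, 3, 4, 5, 6}
  Reached 6 of 6 vertices

Step 3: All 6 vertices reached from vertex 1, so the graph is connected.
Number of connected components: 1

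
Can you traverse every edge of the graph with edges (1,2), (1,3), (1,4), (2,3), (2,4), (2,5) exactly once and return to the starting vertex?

Step 1: Find the degree of each vertex:
  deg(1) = 3
  deg(2) = 4
  deg(3) = 2
  deg(4) = 2
  deg(5) = 1

Step 2: Count vertices with odd degree:
  Odd-degree vertices: 1, 5 (2 total)

Step 3: Apply Euler's theorem:
  - Eulerian circuit exists iff graph is connected and all vertices have even degree
  - Eulerian path exists iff graph is connected and has 0 or 2 odd-degree vertices

Graph is connected with exactly 2 odd-degree vertices (1, 5).
Eulerian path exists (starting and ending at the odd-degree vertices), but no Eulerian circuit.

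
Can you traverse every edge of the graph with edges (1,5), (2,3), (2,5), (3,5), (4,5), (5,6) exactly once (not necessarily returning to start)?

Step 1: Find the degree of each vertex:
  deg(1) = 1
  deg(2) = 2
  deg(3) = 2
  deg(4) = 1
  deg(5) = 5
  deg(6) = 1

Step 2: Count vertices with odd degree:
  Odd-degree vertices: 1, 4, 5, 6 (4 total)

Step 3: Apply Euler's theorem:
  - Eulerian circuit exists iff graph is connected and all vertices have even degree
  - Eulerian path exists iff graph is connected and has 0 or 2 odd-degree vertices

Graph has 4 odd-degree vertices (need 0 or 2).
Neither Eulerian path nor Eulerian circuit exists.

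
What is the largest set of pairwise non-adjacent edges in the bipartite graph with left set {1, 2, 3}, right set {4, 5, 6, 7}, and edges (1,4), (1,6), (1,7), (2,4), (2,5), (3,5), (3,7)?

Step 1: List the neighbors of each left vertex:
  1: 4, 6, 7
  2: 4, 5
  3: 5, 7

Step 2: Greedily match left vertices, then look for augmenting paths:
  Match 1 -- 4
  Match 2 -- 5
  Match 3 -- 7
  No augmenting path remains.

Step 3: Verify this is maximum:
  Matching size 3 = min(|L|, |R|) = min(3, 4), which is an upper bound, so this matching is maximum.

Maximum matching: {(1,4), (2,5), (3,7)}
Size: 3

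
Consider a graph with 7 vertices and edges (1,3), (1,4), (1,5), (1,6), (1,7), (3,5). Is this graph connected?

Step 1: Build adjacency list from edges:
  1: 3, 4, 5, 6, 7
  2: (none)
  3: 1, 5
  4: 1
  5: 1, 3
  6: 1
  7: 1

Step 2: Run BFS/DFS from vertex 1:
  Visited: {1, 3, 4, 5, 6, 7}
  Reached 6 of 7 vertices

Step 3: Only 6 of 7 vertices reached. Graph is disconnected.
Connected components: {1, 3, 4, 5, 6, 7}, {2}
Answer: No, the graph is not connected (2 components).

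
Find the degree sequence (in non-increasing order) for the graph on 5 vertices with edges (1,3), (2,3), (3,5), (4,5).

Step 1: Count edges incident to each vertex:
  deg(1) = 1 (neighbors: 3)
  deg(2) = 1 (neighbors: 3)
  deg(3) = 3 (neighbors: 1, 2, 5)
  deg(4) = 1 (neighbors: 5)
  deg(5) = 2 (neighbors: 3, 4)

Step 2: Sort degrees in non-increasing order:
  Degrees: [1, 1, 3, 1, 2] -> sorted: [3, 2, 1, 1, 1]

Degree sequence: [3, 2, 1, 1, 1]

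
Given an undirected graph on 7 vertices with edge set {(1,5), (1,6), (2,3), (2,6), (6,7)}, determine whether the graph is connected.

Step 1: Build adjacency list from edges:
  1: 5, 6
  2: 3, 6
  3: 2
  4: (none)
  5: 1
  6: 1, 2, 7
  7: 6

Step 2: Run BFS/DFS from vertex 1:
  Visited: {1, 5, 6, 2, 7, 3}
  Reached 6 of 7 vertices

Step 3: Only 6 of 7 vertices reached. Graph is disconnected.
Connected components: {1, 2, 3, 5, 6, 7}, {4}
Answer: No, the graph is not connected (2 components).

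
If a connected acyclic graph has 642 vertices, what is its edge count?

A tree on n vertices always has exactly n - 1 edges.
For n = 642: edges = 642 - 1 = 641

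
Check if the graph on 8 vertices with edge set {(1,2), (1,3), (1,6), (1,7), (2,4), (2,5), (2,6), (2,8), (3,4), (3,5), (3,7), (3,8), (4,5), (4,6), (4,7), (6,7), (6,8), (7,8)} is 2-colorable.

Step 1: Attempt 2-coloring using BFS:
  Start at vertex 1, assign color 0
  Color vertex 2 with color 1 (neighbor of 1)
  Color vertex 3 with color 1 (neighbor of 1)
  Color vertex 6 with color 1 (neighbor of 1)
  Color vertex 7 with color 1 (neighbor of 1)
  Color vertex 4 with color 0 (neighbor of 2)
  Color vertex 5 with color 0 (neighbor of 2)

Step 2: Conflict found! Vertices 2 and 6 are adjacent but have the same color.
This means the graph contains an odd cycle.

The graph is NOT bipartite.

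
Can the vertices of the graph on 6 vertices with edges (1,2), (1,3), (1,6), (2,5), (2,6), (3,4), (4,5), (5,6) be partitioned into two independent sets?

Step 1: Attempt 2-coloring using BFS:
  Start at vertex 1, assign color 0
  Color vertex 2 with color 1 (neighbor of 1)
  Color vertex 3 with color 1 (neighbor of 1)
  Color vertex 6 with color 1 (neighbor of 1)
  Color vertex 5 with color 0 (neighbor of 2)

Step 2: Conflict found! Vertices 2 and 6 are adjacent but have the same color.
This means the graph contains an odd cycle.

The graph is NOT bipartite.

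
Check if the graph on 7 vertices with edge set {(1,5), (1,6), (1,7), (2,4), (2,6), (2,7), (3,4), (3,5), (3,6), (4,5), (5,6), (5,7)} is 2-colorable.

Step 1: Attempt 2-coloring using BFS:
  Start at vertex 1, assign color 0
  Color vertex 5 with color 1 (neighbor of 1)
  Color vertex 6 with color 1 (neighbor of 1)
  Color vertex 7 with color 1 (neighbor of 1)
  Color vertex 3 with color 0 (neighbor of 5)
  Color vertex 4 with color 0 (neighbor of 5)

Step 2: Conflict found! Vertices 5 and 6 are adjacent but have the same color.
This means the graph contains an odd cycle.

The graph is NOT bipartite.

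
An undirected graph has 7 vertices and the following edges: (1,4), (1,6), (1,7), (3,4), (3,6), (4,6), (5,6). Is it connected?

Step 1: Build adjacency list from edges:
  1: 4, 6, 7
  2: (none)
  3: 4, 6
  4: 1, 3, 6
  5: 6
  6: 1, 3, 4, 5
  7: 1

Step 2: Run BFS/DFS from vertex 1:
  Visited: {1, 4, 6, 7, 3, 5}
  Reached 6 of 7 vertices

Step 3: Only 6 of 7 vertices reached. Graph is disconnected.
Connected components: {1, 3, 4, 5, 6, 7}, {2}
Answer: No, the graph is not connected (2 components).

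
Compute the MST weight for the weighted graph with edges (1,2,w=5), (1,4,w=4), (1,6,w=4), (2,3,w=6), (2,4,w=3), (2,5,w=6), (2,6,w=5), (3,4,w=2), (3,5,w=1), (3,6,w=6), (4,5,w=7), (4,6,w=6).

Apply Kruskal's algorithm (sort edges by weight, add if no cycle):

Sorted edges by weight:
  (3,5) w=1
  (3,4) w=2
  (2,4) w=3
  (1,4) w=4
  (1,6) w=4
  (1,2) w=5
  (2,6) w=5
  (2,3) w=6
  (2,5) w=6
  (3,6) w=6
  (4,6) w=6
  (4,5) w=7

Add edge (3,5) w=1 -- no cycle. Running total: 1
Add edge (3,4) w=2 -- no cycle. Running total: 3
Add edge (2,4) w=3 -- no cycle. Running total: 6
Add edge (1,4) w=4 -- no cycle. Running total: 10
Add edge (1,6) w=4 -- no cycle. Running total: 14

MST edges: (3,5,w=1), (3,4,w=2), (2,4,w=3), (1,4,w=4), (1,6,w=4)
Total MST weight: 1 + 2 + 3 + 4 + 4 = 14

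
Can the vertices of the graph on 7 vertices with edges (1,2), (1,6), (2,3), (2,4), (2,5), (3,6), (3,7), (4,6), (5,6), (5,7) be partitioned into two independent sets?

Step 1: Attempt 2-coloring using BFS:
  Start at vertex 1, assign color 0
  Color vertex 2 with color 1 (neighbor of 1)
  Color vertex 6 with color 1 (neighbor of 1)
  Color vertex 3 with color 0 (neighbor of 2)
  Color vertex 4 with color 0 (neighbor of 2)
  Color vertex 5 with color 0 (neighbor of 2)
  Color vertex 7 with color 1 (neighbor of 3)

Step 2: 2-coloring succeeded. No conflicts found.
  Set A (color 0): {1, 3, 4, 5}
  Set B (color 1): {2, 6, 7}

The graph is bipartite with partition {1, 3, 4, 5}, {2, 6, 7}.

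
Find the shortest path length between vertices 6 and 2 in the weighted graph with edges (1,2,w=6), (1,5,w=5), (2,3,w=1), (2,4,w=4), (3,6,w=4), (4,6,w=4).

Step 1: Build adjacency list with weights:
  1: 2(w=6), 5(w=5)
  2: 1(w=6), 3(w=1), 4(w=4)
  3: 2(w=1), 6(w=4)
  4: 2(w=4), 6(w=4)
  5: 1(w=5)
  6: 3(w=4), 4(w=4)

Step 2: Apply Dijkstra's algorithm from vertex 6:
  Visit vertex 6 (distance=0)
    Update dist[3] = 4
    Update dist[4] = 4
  Visit vertex 3 (distance=4)
    Update dist[2] = 5
  Visit vertex 4 (distance=4)
  Visit vertex 2 (distance=5)
    Update dist[1] = 11

Step 3: Shortest path: 6 -> 3 -> 2
Total weight: 4 + 1 = 5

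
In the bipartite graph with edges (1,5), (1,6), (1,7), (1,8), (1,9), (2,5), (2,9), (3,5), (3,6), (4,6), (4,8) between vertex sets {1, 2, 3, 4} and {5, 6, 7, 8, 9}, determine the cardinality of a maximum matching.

Step 1: List the neighbors of each left vertex:
  1: 5, 6, 7, 8, 9
  2: 5, 9
  3: 5, 6
  4: 6, 8

Step 2: Greedily match left vertices, then look for augmenting paths:
  Match 1 -- 5
  Match 2 -- 9
  Match 3 -- 6
  Match 4 -- 8
  No augmenting path remains.

Step 3: Verify this is maximum:
  Matching size 4 = min(|L|, |R|) = min(4, 5), which is an upper bound, so this matching is maximum.

Maximum matching: {(1,5), (2,9), (3,6), (4,8)}
Size: 4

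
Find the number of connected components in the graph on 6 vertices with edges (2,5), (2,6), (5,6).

Step 1: Build adjacency list from edges:
  1: (none)
  2: 5, 6
  3: (none)
  4: (none)
  5: 2, 6
  6: 2, 5

Step 2: Run BFS/DFS from vertex 1:
  Visited: {1}
  Reached 1 of 6 vertices

Step 3: Only 1 of 6 vertices reached. Graph is disconnected.
Connected components: {1}, {2, 5, 6}, {3}, {4}
Number of connected components: 4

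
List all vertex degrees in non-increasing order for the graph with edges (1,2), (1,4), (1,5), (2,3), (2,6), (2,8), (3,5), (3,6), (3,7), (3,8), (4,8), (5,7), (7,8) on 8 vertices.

Step 1: Count edges incident to each vertex:
  deg(1) = 3 (neighbors: 2, 4, 5)
  deg(2) = 4 (neighbors: 1, 3, 6, 8)
  deg(3) = 5 (neighbors: 2, 5, 6, 7, 8)
  deg(4) = 2 (neighbors: 1, 8)
  deg(5) = 3 (neighbors: 1, 3, 7)
  deg(6) = 2 (neighbors: 2, 3)
  deg(7) = 3 (neighbors: 3, 5, 8)
  deg(8) = 4 (neighbors: 2, 3, 4, 7)

Step 2: Sort degrees in non-increasing order:
  Degrees: [3, 4, 5, 2, 3, 2, 3, 4] -> sorted: [5, 4, 4, 3, 3, 3, 2, 2]

Degree sequence: [5, 4, 4, 3, 3, 3, 2, 2]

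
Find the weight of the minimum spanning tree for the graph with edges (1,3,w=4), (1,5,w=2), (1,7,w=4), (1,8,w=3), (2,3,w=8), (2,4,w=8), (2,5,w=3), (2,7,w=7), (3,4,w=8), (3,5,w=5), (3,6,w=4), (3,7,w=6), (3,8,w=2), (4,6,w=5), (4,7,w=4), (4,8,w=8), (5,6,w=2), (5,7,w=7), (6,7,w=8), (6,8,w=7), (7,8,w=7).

Apply Kruskal's algorithm (sort edges by weight, add if no cycle):

Sorted edges by weight:
  (1,5) w=2
  (3,8) w=2
  (5,6) w=2
  (1,8) w=3
  (2,5) w=3
  (1,3) w=4
  (1,7) w=4
  (3,6) w=4
  (4,7) w=4
  (3,5) w=5
  (4,6) w=5
  (3,7) w=6
  (2,7) w=7
  (5,7) w=7
  (6,8) w=7
  (7,8) w=7
  (2,3) w=8
  (2,4) w=8
  (3,4) w=8
  (4,8) w=8
  (6,7) w=8

Add edge (1,5) w=2 -- no cycle. Running total: 2
Add edge (3,8) w=2 -- no cycle. Running total: 4
Add edge (5,6) w=2 -- no cycle. Running total: 6
Add edge (1,8) w=3 -- no cycle. Running total: 9
Add edge (2,5) w=3 -- no cycle. Running total: 12
Skip edge (1,3) w=4 -- would create cycle
Add edge (1,7) w=4 -- no cycle. Running total: 16
Skip edge (3,6) w=4 -- would create cycle
Add edge (4,7) w=4 -- no cycle. Running total: 20

MST edges: (1,5,w=2), (3,8,w=2), (5,6,w=2), (1,8,w=3), (2,5,w=3), (1,7,w=4), (4,7,w=4)
Total MST weight: 2 + 2 + 2 + 3 + 3 + 4 + 4 = 20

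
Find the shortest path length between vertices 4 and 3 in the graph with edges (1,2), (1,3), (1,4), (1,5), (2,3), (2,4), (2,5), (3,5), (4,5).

Step 1: Build adjacency list:
  1: 2, 3, 4, 5
  2: 1, 3, 4, 5
  3: 1, 2, 5
  4: 1, 2, 5
  5: 1, 2, 3, 4

Step 2: BFS from vertex 4 to find shortest path to 3:
  vertex 1 reached at distance 1
  vertex 2 reached at distance 1
  vertex 5 reached at distance 1
  vertex 3 reached at distance 2

Step 3: Shortest path: 4 -> 1 -> 3
Path length: 2 edges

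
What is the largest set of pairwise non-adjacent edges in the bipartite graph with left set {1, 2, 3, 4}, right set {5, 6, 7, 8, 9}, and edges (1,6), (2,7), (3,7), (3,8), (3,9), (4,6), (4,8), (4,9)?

Step 1: List the neighbors of each left vertex:
  1: 6
  2: 7
  3: 7, 8, 9
  4: 6, 8, 9

Step 2: Greedily match left vertices, then look for augmenting paths:
  Match 1 -- 6
  Match 2 -- 7
  Match 3 -- 8
  Match 4 -- 9
  No augmenting path remains.

Step 3: Verify this is maximum:
  Matching size 4 = min(|L|, |R|) = min(4, 5), which is an upper bound, so this matching is maximum.

Maximum matching: {(1,6), (2,7), (3,8), (4,9)}
Size: 4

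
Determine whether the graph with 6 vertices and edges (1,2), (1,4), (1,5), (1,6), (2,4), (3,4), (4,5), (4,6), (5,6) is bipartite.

Step 1: Attempt 2-coloring using BFS:
  Start at vertex 1, assign color 0
  Color vertex 2 with color 1 (neighbor of 1)
  Color vertex 4 with color 1 (neighbor of 1)
  Color vertex 5 with color 1 (neighbor of 1)
  Color vertex 6 with color 1 (neighbor of 1)

Step 2: Conflict found! Vertices 2 and 4 are adjacent but have the same color.
This means the graph contains an odd cycle.

The graph is NOT bipartite.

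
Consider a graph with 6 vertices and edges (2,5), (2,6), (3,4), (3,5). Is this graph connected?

Step 1: Build adjacency list from edges:
  1: (none)
  2: 5, 6
  3: 4, 5
  4: 3
  5: 2, 3
  6: 2

Step 2: Run BFS/DFS from vertex 1:
  Visited: {1}
  Reached 1 of 6 vertices

Step 3: Only 1 of 6 vertices reached. Graph is disconnected.
Connected components: {1}, {2, 3, 4, 5, 6}
Answer: No, the graph is not connected (2 components).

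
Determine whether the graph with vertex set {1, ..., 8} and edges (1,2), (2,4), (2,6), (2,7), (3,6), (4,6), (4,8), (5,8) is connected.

Step 1: Build adjacency list from edges:
  1: 2
  2: 1, 4, 6, 7
  3: 6
  4: 2, 6, 8
  5: 8
  6: 2, 3, 4
  7: 2
  8: 4, 5

Step 2: Run BFS/DFS from vertex 1:
  Visited: {1, 2, 4, 6, 7, 8, 3, 5}
  Reached 8 of 8 vertices

Step 3: All 8 vertices reached from vertex 1, so the graph is connected.
Answer: Yes, the graph is connected.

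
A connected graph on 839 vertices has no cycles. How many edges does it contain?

A tree on n vertices always has exactly n - 1 edges.
For n = 839: edges = 839 - 1 = 838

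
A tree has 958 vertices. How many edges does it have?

A tree on n vertices always has exactly n - 1 edges.
For n = 958: edges = 958 - 1 = 957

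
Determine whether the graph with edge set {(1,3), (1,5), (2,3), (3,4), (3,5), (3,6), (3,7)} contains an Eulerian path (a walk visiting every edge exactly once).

Step 1: Find the degree of each vertex:
  deg(1) = 2
  deg(2) = 1
  deg(3) = 6
  deg(4) = 1
  deg(5) = 2
  deg(6) = 1
  deg(7) = 1

Step 2: Count vertices with odd degree:
  Odd-degree vertices: 2, 4, 6, 7 (4 total)

Step 3: Apply Euler's theorem:
  - Eulerian circuit exists iff graph is connected and all vertices have even degree
  - Eulerian path exists iff graph is connected and has 0 or 2 odd-degree vertices

Graph has 4 odd-degree vertices (need 0 or 2).
Neither Eulerian path nor Eulerian circuit exists.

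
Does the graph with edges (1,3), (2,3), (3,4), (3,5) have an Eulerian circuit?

Step 1: Find the degree of each vertex:
  deg(1) = 1
  deg(2) = 1
  deg(3) = 4
  deg(4) = 1
  deg(5) = 1

Step 2: Count vertices with odd degree:
  Odd-degree vertices: 1, 2, 4, 5 (4 total)

Step 3: Apply Euler's theorem:
  - Eulerian circuit exists iff graph is connected and all vertices have even degree
  - Eulerian path exists iff graph is connected and has 0 or 2 odd-degree vertices

Graph has 4 odd-degree vertices (need 0 or 2).
Neither Eulerian path nor Eulerian circuit exists.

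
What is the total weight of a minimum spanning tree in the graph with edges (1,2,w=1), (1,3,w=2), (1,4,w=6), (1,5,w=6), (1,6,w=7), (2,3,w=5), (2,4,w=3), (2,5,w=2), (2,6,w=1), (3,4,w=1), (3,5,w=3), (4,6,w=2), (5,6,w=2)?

Apply Kruskal's algorithm (sort edges by weight, add if no cycle):

Sorted edges by weight:
  (1,2) w=1
  (2,6) w=1
  (3,4) w=1
  (1,3) w=2
  (2,5) w=2
  (4,6) w=2
  (5,6) w=2
  (2,4) w=3
  (3,5) w=3
  (2,3) w=5
  (1,5) w=6
  (1,4) w=6
  (1,6) w=7

Add edge (1,2) w=1 -- no cycle. Running total: 1
Add edge (2,6) w=1 -- no cycle. Running total: 2
Add edge (3,4) w=1 -- no cycle. Running total: 3
Add edge (1,3) w=2 -- no cycle. Running total: 5
Add edge (2,5) w=2 -- no cycle. Running total: 7

MST edges: (1,2,w=1), (2,6,w=1), (3,4,w=1), (1,3,w=2), (2,5,w=2)
Total MST weight: 1 + 1 + 1 + 2 + 2 = 7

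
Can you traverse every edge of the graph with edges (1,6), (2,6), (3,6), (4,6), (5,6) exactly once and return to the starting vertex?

Step 1: Find the degree of each vertex:
  deg(1) = 1
  deg(2) = 1
  deg(3) = 1
  deg(4) = 1
  deg(5) = 1
  deg(6) = 5

Step 2: Count vertices with odd degree:
  Odd-degree vertices: 1, 2, 3, 4, 5, 6 (6 total)

Step 3: Apply Euler's theorem:
  - Eulerian circuit exists iff graph is connected and all vertices have even degree
  - Eulerian path exists iff graph is connected and has 0 or 2 odd-degree vertices

Graph has 6 odd-degree vertices (need 0 or 2).
Neither Eulerian path nor Eulerian circuit exists.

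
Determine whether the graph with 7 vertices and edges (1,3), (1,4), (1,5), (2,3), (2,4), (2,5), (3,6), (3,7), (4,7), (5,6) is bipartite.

Step 1: Attempt 2-coloring using BFS:
  Start at vertex 1, assign color 0
  Color vertex 3 with color 1 (neighbor of 1)
  Color vertex 4 with color 1 (neighbor of 1)
  Color vertex 5 with color 1 (neighbor of 1)
  Color vertex 2 with color 0 (neighbor of 3)
  Color vertex 6 with color 0 (neighbor of 3)
  Color vertex 7 with color 0 (neighbor of 3)

Step 2: 2-coloring succeeded. No conflicts found.
  Set A (color 0): {1, 2, 6, 7}
  Set B (color 1): {3, 4, 5}

The graph is bipartite with partition {1, 2, 6, 7}, {3, 4, 5}.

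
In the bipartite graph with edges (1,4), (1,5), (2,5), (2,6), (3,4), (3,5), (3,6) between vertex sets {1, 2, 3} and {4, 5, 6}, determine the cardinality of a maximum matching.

Step 1: List the neighbors of each left vertex:
  1: 4, 5
  2: 5, 6
  3: 4, 5, 6

Step 2: Greedily match left vertices, then look for augmenting paths:
  Match 1 -- 4
  Match 2 -- 5
  Match 3 -- 6
  No augmenting path remains.

Step 3: Verify this is maximum:
  Matching size 3 = min(|L|, |R|) = min(3, 3), which is an upper bound, so this matching is maximum.

Maximum matching: {(1,4), (2,5), (3,6)}
Size: 3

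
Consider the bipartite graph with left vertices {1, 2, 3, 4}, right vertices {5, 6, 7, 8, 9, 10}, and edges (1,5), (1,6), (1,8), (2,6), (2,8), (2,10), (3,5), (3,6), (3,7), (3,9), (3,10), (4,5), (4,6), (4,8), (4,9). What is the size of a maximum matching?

Step 1: List the neighbors of each left vertex:
  1: 5, 6, 8
  2: 6, 8, 10
  3: 5, 6, 7, 9, 10
  4: 5, 6, 8, 9

Step 2: Greedily match left vertices, then look for augmenting paths:
  Match 1 -- 5
  Match 2 -- 6
  Match 3 -- 7
  Match 4 -- 8
  No augmenting path remains.

Step 3: Verify this is maximum:
  Matching size 4 = min(|L|, |R|) = min(4, 6), which is an upper bound, so this matching is maximum.

Maximum matching: {(1,5), (2,6), (3,7), (4,8)}
Size: 4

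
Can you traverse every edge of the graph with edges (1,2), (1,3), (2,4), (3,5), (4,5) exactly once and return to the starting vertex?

Step 1: Find the degree of each vertex:
  deg(1) = 2
  deg(2) = 2
  deg(3) = 2
  deg(4) = 2
  deg(5) = 2

Step 2: Count vertices with odd degree:
  All vertices have even degree (0 odd-degree vertices)

Step 3: Apply Euler's theorem:
  - Eulerian circuit exists iff graph is connected and all vertices have even degree
  - Eulerian path exists iff graph is connected and has 0 or 2 odd-degree vertices

Graph is connected with 0 odd-degree vertices.
Both Eulerian circuit and Eulerian path exist.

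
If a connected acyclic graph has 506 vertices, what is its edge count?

A tree on n vertices always has exactly n - 1 edges.
For n = 506: edges = 506 - 1 = 505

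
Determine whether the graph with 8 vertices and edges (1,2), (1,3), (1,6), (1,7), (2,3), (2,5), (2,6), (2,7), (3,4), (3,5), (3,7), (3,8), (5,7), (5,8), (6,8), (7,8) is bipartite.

Step 1: Attempt 2-coloring using BFS:
  Start at vertex 1, assign color 0
  Color vertex 2 with color 1 (neighbor of 1)
  Color vertex 3 with color 1 (neighbor of 1)
  Color vertex 6 with color 1 (neighbor of 1)
  Color vertex 7 with color 1 (neighbor of 1)

Step 2: Conflict found! Vertices 2 and 3 are adjacent but have the same color.
This means the graph contains an odd cycle.

The graph is NOT bipartite.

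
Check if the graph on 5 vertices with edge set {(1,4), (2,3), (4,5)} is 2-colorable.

Step 1: Attempt 2-coloring using BFS:
  Start at vertex 1, assign color 0
  Color vertex 4 with color 1 (neighbor of 1)
  Color vertex 5 with color 0 (neighbor of 4)
  Start new component at vertex 2, assign color 0
  Color vertex 3 with color 1 (neighbor of 2)

Step 2: 2-coloring succeeded. No conflicts found.
  Set A (color 0): {1, 2, 5}
  Set B (color 1): {3, 4}

The graph is bipartite with partition {1, 2, 5}, {3, 4}.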